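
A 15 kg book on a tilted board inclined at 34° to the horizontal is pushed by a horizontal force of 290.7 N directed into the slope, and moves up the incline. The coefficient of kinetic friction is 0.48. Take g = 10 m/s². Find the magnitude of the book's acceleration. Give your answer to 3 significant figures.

1.29 m/s²

The horizontal push has components F cos 34° = 290.7 × 0.8290 = 240.990 N up the incline and F sin 34° = 290.7 × 0.5592 = 162.559 N pressing into the surface.
The normal force is therefore N = mg cos 34° + F sin 34° = 124.350 + 162.559 = 286.909 N, and kinetic friction down the slope is μN = 0.48 × 286.909 = 137.716 N.
Along the incline: F cos 34° − mg sin 34° − μN = ma, so 240.990 − 83.880 − 137.716 = 15 a, giving a = 1.2929 m/s².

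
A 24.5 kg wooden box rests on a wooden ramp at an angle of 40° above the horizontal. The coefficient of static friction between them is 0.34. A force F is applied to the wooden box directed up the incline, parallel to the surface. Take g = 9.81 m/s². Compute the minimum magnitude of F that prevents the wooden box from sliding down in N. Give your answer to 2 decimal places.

91.89 N

The normal force is N = mg cos 40° = 184.115 N. With F at its minimum the wooden box is on the verge of sliding down, so static friction is at its maximum μ_s N = 0.34 × 184.115 = 62.599 N and acts up the slope.
Equilibrium along the incline: F + μ_s N = mg sin 40°, so F = 154.491 − 62.599 = 91.892 N.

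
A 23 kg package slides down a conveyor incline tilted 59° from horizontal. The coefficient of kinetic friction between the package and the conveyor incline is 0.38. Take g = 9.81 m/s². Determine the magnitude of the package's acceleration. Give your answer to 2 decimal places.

6.49 m/s²

Resolving the weight along the incline: the component pulling the package down the slope is mg sin 59° = 23 × 9.81 × 0.8572 = 193.410 N, and the normal force is N = mg cos 59° = 23 × 9.81 × 0.5150 = 116.199 N.
Kinetic friction acts up the slope with magnitude f = μN = 0.38 × 116.199 = 44.156 N.
Net force along the incline is 193.410 − 44.156 = 149.254 N, so a = 149.254 / 23 = 6.4893 m/s².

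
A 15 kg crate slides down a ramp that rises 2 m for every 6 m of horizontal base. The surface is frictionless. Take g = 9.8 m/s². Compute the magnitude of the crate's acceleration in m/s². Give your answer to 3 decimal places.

3.099 m/s²

Resolving the weight along the incline: the component pulling the crate down the slope is mg sin 18.43° = 15 × 9.8 × 0.3162 = 46.481 N, and the normal force is N = mg cos 18.43° = 15 × 9.8 × 0.9487 = 139.459 N.
With no friction the net force along the incline is 46.481 N, so a = g sin 18.43° = 46.481 / 15 = 3.0987 m/s².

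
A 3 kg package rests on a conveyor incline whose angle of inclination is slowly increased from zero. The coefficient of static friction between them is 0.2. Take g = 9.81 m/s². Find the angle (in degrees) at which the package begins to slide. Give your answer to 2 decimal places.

11.31°

At the threshold of sliding, static friction is at its maximum μ_s N and exactly balances the weight component along the incline: mg sin θ = μ_s mg cos θ.
Hence tan θ = μ_s = 0.2, so θ = arctan(0.2) = 11.3099°.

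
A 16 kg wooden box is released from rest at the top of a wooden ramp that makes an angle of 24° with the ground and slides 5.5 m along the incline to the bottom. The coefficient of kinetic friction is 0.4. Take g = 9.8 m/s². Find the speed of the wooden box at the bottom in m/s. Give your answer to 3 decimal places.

The weight component along the incline is mg sin 24° = 63.776 N and the normal force is N = mg cos 24° = 143.244 N.
Friction up the slope is f = μN = 0.4 × 143.244 = 57.298 N, so the net downslope force is 63.776 − 57.298 = 6.478 N and a = 6.478 / 16 = 0.4049 m/s².
Starting from rest over a distance of 5.5 m, v² = 2aL = 2 × 0.4049 × 5.5 = 4.4539, so v = 2.1104 m/s.

2.110 m/s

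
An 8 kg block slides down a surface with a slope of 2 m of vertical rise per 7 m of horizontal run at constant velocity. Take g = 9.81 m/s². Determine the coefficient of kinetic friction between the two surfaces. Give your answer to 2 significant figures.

0.29

At constant velocity the net force along the incline is zero: mg sin 15.95° = μ mg cos 15.95°.
So μ = tan 15.95° = 0.2747 / 0.9615 = 0.2857.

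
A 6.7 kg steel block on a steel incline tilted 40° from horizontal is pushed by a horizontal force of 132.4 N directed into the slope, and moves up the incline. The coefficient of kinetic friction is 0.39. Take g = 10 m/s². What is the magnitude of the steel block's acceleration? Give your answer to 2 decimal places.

The horizontal push has components F cos 40° = 132.4 × 0.7660 = 101.418 N up the incline and F sin 40° = 132.4 × 0.6428 = 85.107 N pressing into the surface.
The normal force is therefore N = mg cos 40° + F sin 40° = 51.322 + 85.107 = 136.429 N, and kinetic friction down the slope is μN = 0.39 × 136.429 = 53.207 N.
Along the incline: F cos 40° − mg sin 40° − μN = ma, so 101.418 − 43.068 − 53.207 = 6.7 a, giving a = 0.7676 m/s².

0.77 m/s²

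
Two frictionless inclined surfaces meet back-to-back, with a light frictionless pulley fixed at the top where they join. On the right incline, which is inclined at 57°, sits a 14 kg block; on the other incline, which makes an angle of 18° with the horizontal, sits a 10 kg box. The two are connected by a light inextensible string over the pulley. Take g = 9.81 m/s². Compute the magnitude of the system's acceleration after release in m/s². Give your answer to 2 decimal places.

Resolve each weight along its own incline: the 14 kg mass has component 14 × 9.81 × sin 57° = 115.183 N down its slope, and the 10 kg mass has 10 × 9.81 × sin 18° = 30.315 N down its slope.
The 14 kg side's 115.183 N exceeds the other side's 30.315 N, so that mass slides down and the 10 kg mass slides up. Taking that direction as positive, Newton's second law for the whole system gives 115.183 − 30.315 = (14 + 10) a, so a = 84.868 / 24 = 3.5362 m/s².

3.54 m/s²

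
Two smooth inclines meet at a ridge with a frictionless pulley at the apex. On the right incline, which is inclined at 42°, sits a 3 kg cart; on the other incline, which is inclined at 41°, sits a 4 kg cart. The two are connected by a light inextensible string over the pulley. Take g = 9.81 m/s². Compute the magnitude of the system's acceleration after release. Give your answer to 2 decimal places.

0.86 m/s²

Resolve each weight along its own incline: the 3 kg mass has component 3 × 9.81 × sin 42° = 19.693 N down its slope, and the 4 kg mass has 4 × 9.81 × sin 41° = 25.744 N down its slope.
The 4 kg side's 25.744 N exceeds the other side's 19.693 N, so that mass slides down and the 3 kg mass slides up. Taking that direction as positive, Newton's second law for the whole system gives 25.744 − 19.693 = (3 + 4) a, so a = 6.051 / 7 = 0.8644 m/s².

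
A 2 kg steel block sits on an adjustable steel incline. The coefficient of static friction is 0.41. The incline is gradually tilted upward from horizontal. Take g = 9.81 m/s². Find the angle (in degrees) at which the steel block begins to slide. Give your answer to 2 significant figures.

22°

At the threshold of sliding, static friction is at its maximum μ_s N and exactly balances the weight component along the incline: mg sin θ = μ_s mg cos θ.
Hence tan θ = μ_s = 0.41, so θ = arctan(0.41) = 22.2936°.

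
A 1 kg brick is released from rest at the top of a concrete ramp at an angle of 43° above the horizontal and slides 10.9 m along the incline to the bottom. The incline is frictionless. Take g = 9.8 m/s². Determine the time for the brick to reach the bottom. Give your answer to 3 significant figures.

The weight component along the incline is mg sin 43° = 6.684 N and the normal force is N = mg cos 43° = 7.167 N.
With no friction, a = g sin 43° = 6.6836 m/s².
Starting from rest, L = ½at², so t = √(2L/a) = √(2 × 10.9 / 6.6836) = 1.8060 s.

1.81 s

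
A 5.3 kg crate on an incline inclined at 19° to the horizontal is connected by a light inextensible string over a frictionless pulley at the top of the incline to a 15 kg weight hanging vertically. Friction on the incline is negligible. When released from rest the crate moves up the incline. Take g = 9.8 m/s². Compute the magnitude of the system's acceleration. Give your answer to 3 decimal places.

6.408 m/s²

For the crate on the incline: the weight component along the slope is m₁g sin 19° = 5.3 × 9.8 × 0.3256 = 16.912 N and the normal force is N = m₁g cos 19° = 49.110 N.
Newton's second law for the crate (up-slope positive): T − 16.912 = 5.3 a. For the hanging weight (downward positive): 15 × 9.8 − T = 15 a.
Adding the two equations eliminates T: 130.088 = 20.3 a, so a = 6.4083 m/s².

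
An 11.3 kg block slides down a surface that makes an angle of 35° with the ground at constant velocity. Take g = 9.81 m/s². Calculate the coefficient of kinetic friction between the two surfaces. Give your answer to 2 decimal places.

At constant velocity the net force along the incline is zero: mg sin 35° = μ mg cos 35°.
So μ = tan 35° = 0.5736 / 0.8192 = 0.7002.

0.70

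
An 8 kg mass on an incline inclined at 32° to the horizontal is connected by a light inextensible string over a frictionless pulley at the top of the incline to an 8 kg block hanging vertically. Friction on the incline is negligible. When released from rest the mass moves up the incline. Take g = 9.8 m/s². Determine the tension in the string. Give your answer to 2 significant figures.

For the mass on the incline: the weight component along the slope is m₁g sin 32° = 8 × 9.8 × 0.5299 = 41.544 N and the normal force is N = m₁g cos 32° = 66.487 N.
Newton's second law for the mass (up-slope positive): T − 41.544 = 8 a. For the hanging block (downward positive): 8 × 9.8 − T = 8 a.
Adding the two equations eliminates T: 36.856 = 16 a, so a = 2.3035 m/s².
Then from the hanging block's equation, T = 8 × (9.8 − 2.3035) = 59.972 N.

60 N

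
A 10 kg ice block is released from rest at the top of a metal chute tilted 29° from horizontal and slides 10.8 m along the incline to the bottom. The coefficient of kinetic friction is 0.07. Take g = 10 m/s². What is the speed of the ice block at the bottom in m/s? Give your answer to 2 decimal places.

The weight component along the incline is mg sin 29° = 48.481 N and the normal force is N = mg cos 29° = 87.462 N.
Friction up the slope is f = μN = 0.07 × 87.462 = 6.122 N, so the net downslope force is 48.481 − 6.122 = 42.359 N and a = 42.359 / 10 = 4.2359 m/s².
Starting from rest over a distance of 10.8 m, v² = 2aL = 2 × 4.2359 × 10.8 = 91.4954, so v = 9.5653 m/s.

9.57 m/s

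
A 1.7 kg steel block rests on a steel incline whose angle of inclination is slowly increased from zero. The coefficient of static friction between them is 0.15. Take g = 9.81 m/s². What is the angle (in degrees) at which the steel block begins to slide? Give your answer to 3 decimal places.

At the threshold of sliding, static friction is at its maximum μ_s N and exactly balances the weight component along the incline: mg sin θ = μ_s mg cos θ.
Hence tan θ = μ_s = 0.15, so θ = arctan(0.15) = 8.5308°.

8.531°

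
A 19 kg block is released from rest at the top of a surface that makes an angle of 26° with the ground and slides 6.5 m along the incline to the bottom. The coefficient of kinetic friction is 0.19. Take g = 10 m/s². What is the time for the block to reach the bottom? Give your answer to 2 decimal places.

The weight component along the incline is mg sin 26° = 83.291 N and the normal force is N = mg cos 26° = 170.771 N.
Friction up the slope is f = μN = 0.19 × 170.771 = 32.446 N, so the net downslope force is 83.291 − 32.446 = 50.845 N and a = 50.845 / 19 = 2.6761 m/s².
Starting from rest, L = ½at², so t = √(2L/a) = √(2 × 6.5 / 2.6761) = 2.2040 s.

2.20 s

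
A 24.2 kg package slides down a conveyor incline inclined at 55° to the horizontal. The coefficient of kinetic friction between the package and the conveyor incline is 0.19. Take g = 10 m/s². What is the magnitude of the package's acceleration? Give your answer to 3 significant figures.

Resolving the weight along the incline: the component pulling the package down the slope is mg sin 55° = 24.2 × 10 × 0.8192 = 198.246 N, and the normal force is N = mg cos 55° = 24.2 × 10 × 0.5736 = 138.811 N.
Kinetic friction acts up the slope with magnitude f = μN = 0.19 × 138.811 = 26.374 N.
Net force along the incline is 198.246 − 26.374 = 171.872 N, so a = 171.872 / 24.2 = 7.1021 m/s².

7.10 m/s²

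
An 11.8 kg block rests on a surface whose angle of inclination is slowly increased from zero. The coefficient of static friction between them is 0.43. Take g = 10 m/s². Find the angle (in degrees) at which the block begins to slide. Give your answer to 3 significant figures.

At the threshold of sliding, static friction is at its maximum μ_s N and exactly balances the weight component along the incline: mg sin θ = μ_s mg cos θ.
Hence tan θ = μ_s = 0.43, so θ = arctan(0.43) = 23.2677°.

23.3°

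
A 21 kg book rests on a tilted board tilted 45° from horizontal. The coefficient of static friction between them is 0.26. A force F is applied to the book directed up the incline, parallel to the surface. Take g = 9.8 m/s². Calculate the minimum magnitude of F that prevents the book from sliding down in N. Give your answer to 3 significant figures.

The normal force is N = mg cos 45° = 145.523 N. With F at its minimum the book is on the verge of sliding down, so static friction is at its maximum μ_s N = 0.26 × 145.523 = 37.836 N and acts up the slope.
Equilibrium along the incline: F + μ_s N = mg sin 45°, so F = 145.523 − 37.836 = 107.687 N.

108 N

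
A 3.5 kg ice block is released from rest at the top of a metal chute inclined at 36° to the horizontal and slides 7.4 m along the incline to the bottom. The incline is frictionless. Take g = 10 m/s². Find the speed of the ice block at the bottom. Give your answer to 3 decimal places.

9.327 m/s

The weight component along the incline is mg sin 36° = 20.572 N and the normal force is N = mg cos 36° = 28.316 N.
With no friction, a = g sin 36° = 5.8779 m/s².
Starting from rest over a distance of 7.4 m, v² = 2aL = 2 × 5.8779 × 7.4 = 86.9929, so v = 9.3270 m/s.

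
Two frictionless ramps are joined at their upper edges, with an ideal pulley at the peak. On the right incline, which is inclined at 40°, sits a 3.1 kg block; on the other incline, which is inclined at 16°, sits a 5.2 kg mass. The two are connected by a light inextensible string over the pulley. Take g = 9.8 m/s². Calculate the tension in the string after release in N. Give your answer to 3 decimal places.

17.481 N

Resolve each weight along its own incline: the 3.1 kg mass has component 3.1 × 9.8 × sin 40° = 19.528 N down its slope, and the 5.2 kg mass has 5.2 × 9.8 × sin 16° = 14.046 N down its slope.
The 3.1 kg side's 19.528 N exceeds the other side's 14.046 N, so that mass slides down and the 5.2 kg mass slides up. Taking that direction as positive, Newton's second law for the whole system gives 19.528 − 14.046 = (3.1 + 5.2) a, so a = 5.482 / 8.3 = 0.6605 m/s².
For the 5.2 kg mass (up-slope positive): T − 14.046 = 5.2 × 0.6605, so T = 17.481 N.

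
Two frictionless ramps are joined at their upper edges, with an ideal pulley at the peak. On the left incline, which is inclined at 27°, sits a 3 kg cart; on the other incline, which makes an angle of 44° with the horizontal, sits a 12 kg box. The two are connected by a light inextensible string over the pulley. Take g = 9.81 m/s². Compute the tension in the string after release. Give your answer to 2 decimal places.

27.04 N

Resolve each weight along its own incline: the 3 kg mass has component 3 × 9.81 × sin 27° = 13.361 N down its slope, and the 12 kg mass has 12 × 9.81 × sin 44° = 81.775 N down its slope.
The 12 kg side's 81.775 N exceeds the other side's 13.361 N, so that mass slides down and the 3 kg mass slides up. Taking that direction as positive, Newton's second law for the whole system gives 81.775 − 13.361 = (3 + 12) a, so a = 68.414 / 15 = 4.5609 m/s².
For the 3 kg mass (up-slope positive): T − 13.361 = 3 × 4.5609, so T = 27.044 N.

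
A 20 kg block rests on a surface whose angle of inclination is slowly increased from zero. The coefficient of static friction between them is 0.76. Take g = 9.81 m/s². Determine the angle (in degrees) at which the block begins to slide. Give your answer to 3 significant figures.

37.2°

At the threshold of sliding, static friction is at its maximum μ_s N and exactly balances the weight component along the incline: mg sin θ = μ_s mg cos θ.
Hence tan θ = μ_s = 0.76, so θ = arctan(0.76) = 37.2348°.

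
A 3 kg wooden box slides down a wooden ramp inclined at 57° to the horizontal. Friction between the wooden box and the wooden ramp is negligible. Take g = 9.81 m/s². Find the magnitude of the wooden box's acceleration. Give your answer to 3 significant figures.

8.23 m/s²

Resolving the weight along the incline: the component pulling the wooden box down the slope is mg sin 57° = 3 × 9.81 × 0.8387 = 24.683 N, and the normal force is N = mg cos 57° = 3 × 9.81 × 0.5446 = 16.028 N.
With no friction the net force along the incline is 24.683 N, so a = g sin 57° = 24.683 / 3 = 8.2277 m/s².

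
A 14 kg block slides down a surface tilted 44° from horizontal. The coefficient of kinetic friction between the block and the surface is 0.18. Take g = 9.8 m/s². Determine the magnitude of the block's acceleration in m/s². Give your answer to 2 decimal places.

Resolving the weight along the incline: the component pulling the block down the slope is mg sin 44° = 14 × 9.8 × 0.6947 = 95.313 N, and the normal force is N = mg cos 44° = 14 × 9.8 × 0.7193 = 98.688 N.
Kinetic friction acts up the slope with magnitude f = μN = 0.18 × 98.688 = 17.764 N.
Net force along the incline is 95.313 − 17.764 = 77.549 N, so a = 77.549 / 14 = 5.5392 m/s².

5.54 m/s²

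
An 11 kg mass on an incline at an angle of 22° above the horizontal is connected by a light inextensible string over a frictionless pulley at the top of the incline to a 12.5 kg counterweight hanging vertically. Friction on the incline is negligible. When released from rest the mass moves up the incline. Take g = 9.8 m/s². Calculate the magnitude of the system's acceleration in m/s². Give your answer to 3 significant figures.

For the mass on the incline: the weight component along the slope is m₁g sin 22° = 11 × 9.8 × 0.3746 = 40.382 N and the normal force is N = m₁g cos 22° = 99.950 N.
Newton's second law for the mass (up-slope positive): T − 40.382 = 11 a. For the hanging counterweight (downward positive): 12.5 × 9.8 − T = 12.5 a.
Adding the two equations eliminates T: 82.118 = 23.5 a, so a = 3.4944 m/s².

3.49 m/s²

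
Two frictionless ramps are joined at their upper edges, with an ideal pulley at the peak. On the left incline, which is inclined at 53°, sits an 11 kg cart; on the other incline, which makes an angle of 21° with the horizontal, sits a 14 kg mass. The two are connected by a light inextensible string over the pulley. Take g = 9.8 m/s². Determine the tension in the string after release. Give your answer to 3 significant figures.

69.8 N

Resolve each weight along its own incline: the 11 kg mass has component 11 × 9.8 × sin 53° = 86.093 N down its slope, and the 14 kg mass has 14 × 9.8 × sin 21° = 49.168 N down its slope.
The 11 kg side's 86.093 N exceeds the other side's 49.168 N, so that mass slides down and the 14 kg mass slides up. Taking that direction as positive, Newton's second law for the whole system gives 86.093 − 49.168 = (11 + 14) a, so a = 36.925 / 25 = 1.4770 m/s².
For the 14 kg mass (up-slope positive): T − 49.168 = 14 × 1.4770, so T = 69.846 N.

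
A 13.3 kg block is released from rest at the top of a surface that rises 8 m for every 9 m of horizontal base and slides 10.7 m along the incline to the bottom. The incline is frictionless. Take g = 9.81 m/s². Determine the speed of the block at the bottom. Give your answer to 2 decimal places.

11.81 m/s

The weight component along the incline is mg sin 41.63° = 86.682 N and the normal force is N = mg cos 41.63° = 97.517 N.
With no friction, a = g sin 41.63° = 6.5174 m/s².
Starting from rest over a distance of 10.7 m, v² = 2aL = 2 × 6.5174 × 10.7 = 139.4724, so v = 11.8098 m/s.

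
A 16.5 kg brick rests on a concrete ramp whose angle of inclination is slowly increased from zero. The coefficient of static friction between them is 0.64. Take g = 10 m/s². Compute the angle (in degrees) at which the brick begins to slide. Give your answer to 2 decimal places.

At the threshold of sliding, static friction is at its maximum μ_s N and exactly balances the weight component along the incline: mg sin θ = μ_s mg cos θ.
Hence tan θ = μ_s = 0.64, so θ = arctan(0.64) = 32.6192°.

32.62°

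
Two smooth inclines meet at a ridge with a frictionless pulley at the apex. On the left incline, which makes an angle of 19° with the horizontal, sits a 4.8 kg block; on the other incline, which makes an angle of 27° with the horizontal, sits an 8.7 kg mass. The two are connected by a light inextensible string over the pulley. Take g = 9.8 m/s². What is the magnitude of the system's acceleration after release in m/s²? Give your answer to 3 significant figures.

Resolve each weight along its own incline: the 4.8 kg mass has component 4.8 × 9.8 × sin 19° = 15.315 N down its slope, and the 8.7 kg mass has 8.7 × 9.8 × sin 27° = 38.707 N down its slope.
The 8.7 kg side's 38.707 N exceeds the other side's 15.315 N, so that mass slides down and the 4.8 kg mass slides up. Taking that direction as positive, Newton's second law for the whole system gives 38.707 − 15.315 = (4.8 + 8.7) a, so a = 23.392 / 13.5 = 1.7327 m/s².

1.73 m/s²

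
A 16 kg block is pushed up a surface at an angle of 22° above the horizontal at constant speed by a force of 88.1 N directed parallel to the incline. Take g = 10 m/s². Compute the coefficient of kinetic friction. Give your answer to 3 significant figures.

0.190

At constant speed ΣF = 0 along the incline. The applied 88.1 N acts up the slope; the weight component mg sin 22° = 59.937 N and kinetic friction μN both act down the slope.
So 88.1 = 59.937 + μ × 148.349, giving μ = (88.1 − 59.937) / 148.349 = 0.1898.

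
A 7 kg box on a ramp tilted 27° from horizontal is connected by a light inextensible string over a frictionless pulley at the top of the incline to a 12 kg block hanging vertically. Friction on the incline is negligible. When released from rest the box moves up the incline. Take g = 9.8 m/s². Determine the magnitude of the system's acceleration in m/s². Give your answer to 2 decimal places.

4.55 m/s²

For the box on the incline: the weight component along the slope is m₁g sin 27° = 7 × 9.8 × 0.4540 = 31.144 N and the normal force is N = m₁g cos 27° = 61.123 N.
Newton's second law for the box (up-slope positive): T − 31.144 = 7 a. For the hanging block (downward positive): 12 × 9.8 − T = 12 a.
Adding the two equations eliminates T: 86.456 = 19 a, so a = 4.5503 m/s².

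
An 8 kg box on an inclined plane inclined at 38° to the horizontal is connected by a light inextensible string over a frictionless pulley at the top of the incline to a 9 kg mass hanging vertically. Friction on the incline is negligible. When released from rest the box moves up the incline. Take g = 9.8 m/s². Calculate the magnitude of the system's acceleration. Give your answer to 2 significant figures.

For the box on the incline: the weight component along the slope is m₁g sin 38° = 8 × 9.8 × 0.6157 = 48.271 N and the normal force is N = m₁g cos 38° = 61.780 N.
Newton's second law for the box (up-slope positive): T − 48.271 = 8 a. For the hanging mass (downward positive): 9 × 9.8 − T = 9 a.
Adding the two equations eliminates T: 39.929 = 17 a, so a = 2.3488 m/s².

2.3 m/s²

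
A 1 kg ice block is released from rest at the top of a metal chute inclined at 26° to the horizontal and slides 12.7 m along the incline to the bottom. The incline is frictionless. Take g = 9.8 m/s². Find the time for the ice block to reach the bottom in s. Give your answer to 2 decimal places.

The weight component along the incline is mg sin 26° = 4.296 N and the normal force is N = mg cos 26° = 8.808 N.
With no friction, a = g sin 26° = 4.2960 m/s².
Starting from rest, L = ½at², so t = √(2L/a) = √(2 × 12.7 / 4.2960) = 2.4316 s.

2.43 s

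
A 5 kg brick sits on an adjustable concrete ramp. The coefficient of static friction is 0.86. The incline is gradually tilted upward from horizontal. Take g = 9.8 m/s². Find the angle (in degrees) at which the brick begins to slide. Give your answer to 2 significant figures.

41°

At the threshold of sliding, static friction is at its maximum μ_s N and exactly balances the weight component along the incline: mg sin θ = μ_s mg cos θ.
Hence tan θ = μ_s = 0.86, so θ = arctan(0.86) = 40.6955°.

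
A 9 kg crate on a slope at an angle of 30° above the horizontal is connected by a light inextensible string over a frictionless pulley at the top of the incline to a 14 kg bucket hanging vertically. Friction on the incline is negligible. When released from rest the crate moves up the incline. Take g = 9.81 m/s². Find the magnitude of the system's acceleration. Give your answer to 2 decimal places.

For the crate on the incline: the weight component along the slope is m₁g sin 30° = 9 × 9.81 × 0.5000 = 44.145 N and the normal force is N = m₁g cos 30° = 76.461 N.
Newton's second law for the crate (up-slope positive): T − 44.145 = 9 a. For the hanging bucket (downward positive): 14 × 9.81 − T = 14 a.
Adding the two equations eliminates T: 93.195 = 23 a, so a = 4.0520 m/s².

4.05 m/s²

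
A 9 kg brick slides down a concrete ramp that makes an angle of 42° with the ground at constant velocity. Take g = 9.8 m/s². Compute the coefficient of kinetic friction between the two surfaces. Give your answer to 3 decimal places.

At constant velocity the net force along the incline is zero: mg sin 42° = μ mg cos 42°.
So μ = tan 42° = 0.6691 / 0.7431 = 0.9004.

0.900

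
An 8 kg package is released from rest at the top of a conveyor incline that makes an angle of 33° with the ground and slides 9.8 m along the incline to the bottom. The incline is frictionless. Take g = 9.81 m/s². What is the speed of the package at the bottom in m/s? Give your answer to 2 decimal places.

10.23 m/s

The weight component along the incline is mg sin 33° = 42.743 N and the normal force is N = mg cos 33° = 65.819 N.
With no friction, a = g sin 33° = 5.3429 m/s².
Starting from rest over a distance of 9.8 m, v² = 2aL = 2 × 5.3429 × 9.8 = 104.7208, so v = 10.2333 m/s.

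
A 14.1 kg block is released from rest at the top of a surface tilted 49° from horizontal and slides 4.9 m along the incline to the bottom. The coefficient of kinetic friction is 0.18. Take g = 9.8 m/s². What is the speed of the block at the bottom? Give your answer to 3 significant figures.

7.82 m/s

The weight component along the incline is mg sin 49° = 104.286 N and the normal force is N = mg cos 49° = 90.654 N.
Friction up the slope is f = μN = 0.18 × 90.654 = 16.318 N, so the net downslope force is 104.286 − 16.318 = 87.968 N and a = 87.968 / 14.1 = 6.2389 m/s².
Starting from rest over a distance of 4.9 m, v² = 2aL = 2 × 6.2389 × 4.9 = 61.1412, so v = 7.8193 m/s.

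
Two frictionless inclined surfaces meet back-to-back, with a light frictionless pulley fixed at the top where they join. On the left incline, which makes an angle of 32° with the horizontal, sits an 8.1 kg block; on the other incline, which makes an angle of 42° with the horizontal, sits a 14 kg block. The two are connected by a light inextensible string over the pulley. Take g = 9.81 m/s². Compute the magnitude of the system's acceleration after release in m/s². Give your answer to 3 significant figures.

2.25 m/s²

Resolve each weight along its own incline: the 8.1 kg mass has component 8.1 × 9.81 × sin 32° = 42.108 N down its slope, and the 14 kg mass has 14 × 9.81 × sin 42° = 91.898 N down its slope.
The 14 kg side's 91.898 N exceeds the other side's 42.108 N, so that mass slides down and the 8.1 kg mass slides up. Taking that direction as positive, Newton's second law for the whole system gives 91.898 − 42.108 = (8.1 + 14) a, so a = 49.790 / 22.1 = 2.2529 m/s².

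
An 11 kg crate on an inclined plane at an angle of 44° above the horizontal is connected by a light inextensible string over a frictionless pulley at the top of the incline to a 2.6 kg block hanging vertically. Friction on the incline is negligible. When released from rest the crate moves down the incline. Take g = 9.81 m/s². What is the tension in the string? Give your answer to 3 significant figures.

For the crate on the incline: the weight component along the slope is m₁g sin 44° = 11 × 9.81 × 0.6947 = 74.965 N and the normal force is N = m₁g cos 44° = 77.624 N.
Newton's second law for the crate (down-slope positive): 74.965 − T = 11 a. For the hanging block (upward positive): T − 2.6 × 9.81 = 2.6 a.
Adding the two equations eliminates T: 49.459 = 13.6 a, so a = 3.6367 m/s².
Then from the hanging block's equation, T = 2.6 × (9.81 + 3.6367) = 34.961 N.

35.0 N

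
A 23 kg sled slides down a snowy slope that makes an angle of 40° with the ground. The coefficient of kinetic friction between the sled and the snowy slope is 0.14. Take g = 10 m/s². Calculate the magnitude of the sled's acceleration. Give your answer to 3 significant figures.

Resolving the weight along the incline: the component pulling the sled down the slope is mg sin 40° = 23 × 10 × 0.6428 = 147.844 N, and the normal force is N = mg cos 40° = 23 × 10 × 0.7660 = 176.180 N.
Kinetic friction acts up the slope with magnitude f = μN = 0.14 × 176.180 = 24.665 N.
Net force along the incline is 147.844 − 24.665 = 123.179 N, so a = 123.179 / 23 = 5.3556 m/s².

5.36 m/s²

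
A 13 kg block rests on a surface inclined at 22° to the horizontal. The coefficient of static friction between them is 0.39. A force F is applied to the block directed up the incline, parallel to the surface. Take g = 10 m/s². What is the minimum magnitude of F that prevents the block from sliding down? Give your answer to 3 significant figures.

The normal force is N = mg cos 22° = 120.534 N. With F at its minimum the block is on the verge of sliding down, so static friction is at its maximum μ_s N = 0.39 × 120.534 = 47.008 N and acts up the slope.
Equilibrium along the incline: F + μ_s N = mg sin 22°, so F = 48.699 − 47.008 = 1.691 N.

1.69 N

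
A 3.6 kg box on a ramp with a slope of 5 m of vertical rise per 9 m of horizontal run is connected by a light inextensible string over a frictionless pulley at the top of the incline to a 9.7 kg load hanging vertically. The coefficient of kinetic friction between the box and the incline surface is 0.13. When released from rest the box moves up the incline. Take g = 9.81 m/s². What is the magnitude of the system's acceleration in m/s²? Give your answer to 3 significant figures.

For the box on the incline: the weight component along the slope is m₁g sin 29.05° = 3.6 × 9.81 × 0.4856 = 17.149 N and the normal force is N = m₁g cos 29.05° = 30.872 N.
Kinetic friction opposes the box's motion up the incline: f = μN = 0.13 × 30.872 = 4.013 N acting down the slope.
Newton's second law for the box (up-slope positive): T − 17.149 − 4.013 = 3.6 a. For the hanging load (downward positive): 9.7 × 9.81 − T = 9.7 a.
Adding the two equations eliminates T: 73.995 = 13.3 a, so a = 5.5635 m/s².

5.56 m/s²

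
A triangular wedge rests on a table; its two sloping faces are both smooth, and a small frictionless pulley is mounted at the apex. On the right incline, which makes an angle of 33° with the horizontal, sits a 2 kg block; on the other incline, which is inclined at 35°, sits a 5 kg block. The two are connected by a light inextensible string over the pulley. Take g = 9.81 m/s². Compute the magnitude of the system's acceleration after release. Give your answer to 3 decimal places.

2.493 m/s²

Resolve each weight along its own incline: the 2 kg mass has component 2 × 9.81 × sin 33° = 10.686 N down its slope, and the 5 kg mass has 5 × 9.81 × sin 35° = 28.134 N down its slope.
The 5 kg side's 28.134 N exceeds the other side's 10.686 N, so that mass slides down and the 2 kg mass slides up. Taking that direction as positive, Newton's second law for the whole system gives 28.134 − 10.686 = (2 + 5) a, so a = 17.448 / 7 = 2.4926 m/s².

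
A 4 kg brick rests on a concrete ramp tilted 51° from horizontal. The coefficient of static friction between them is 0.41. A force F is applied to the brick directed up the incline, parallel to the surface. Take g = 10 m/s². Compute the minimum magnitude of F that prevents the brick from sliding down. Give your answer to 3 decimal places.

The normal force is N = mg cos 51° = 25.173 N. With F at its minimum the brick is on the verge of sliding down, so static friction is at its maximum μ_s N = 0.41 × 25.173 = 10.321 N and acts up the slope.
Equilibrium along the incline: F + μ_s N = mg sin 51°, so F = 31.086 − 10.321 = 20.765 N.

20.765 N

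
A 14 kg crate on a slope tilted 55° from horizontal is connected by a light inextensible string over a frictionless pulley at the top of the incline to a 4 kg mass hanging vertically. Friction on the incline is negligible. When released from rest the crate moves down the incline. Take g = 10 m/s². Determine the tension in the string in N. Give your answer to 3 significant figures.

For the crate on the incline: the weight component along the slope is m₁g sin 55° = 14 × 10 × 0.8192 = 114.688 N and the normal force is N = m₁g cos 55° = 80.301 N.
Newton's second law for the crate (down-slope positive): 114.688 − T = 14 a. For the hanging mass (upward positive): T − 4 × 10 = 4 a.
Adding the two equations eliminates T: 74.688 = 18 a, so a = 4.1493 m/s².
Then from the hanging mass's equation, T = 4 × (10 + 4.1493) = 56.597 N.

56.6 N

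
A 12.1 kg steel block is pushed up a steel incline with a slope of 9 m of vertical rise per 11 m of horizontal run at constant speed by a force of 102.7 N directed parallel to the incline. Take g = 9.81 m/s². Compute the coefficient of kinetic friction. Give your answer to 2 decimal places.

At constant speed ΣF = 0 along the incline. The applied 102.7 N acts up the slope; the weight component mg sin 39.29° = 75.166 N and kinetic friction μN both act down the slope.
So 102.7 = 75.166 + μ × 91.870, giving μ = (102.7 − 75.166) / 91.870 = 0.2997.

0.30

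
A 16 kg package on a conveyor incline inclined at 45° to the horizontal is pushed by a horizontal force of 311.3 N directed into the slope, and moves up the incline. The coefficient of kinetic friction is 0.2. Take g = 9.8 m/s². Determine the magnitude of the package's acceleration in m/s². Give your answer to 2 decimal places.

The horizontal push has components F cos 45° = 311.3 × 0.7071 = 220.120 N up the incline and F sin 45° = 311.3 × 0.7071 = 220.120 N pressing into the surface.
The normal force is therefore N = mg cos 45° + F sin 45° = 110.873 + 220.120 = 330.993 N, and kinetic friction down the slope is μN = 0.2 × 330.993 = 66.199 N.
Along the incline: F cos 45° − mg sin 45° − μN = ma, so 220.120 − 110.873 − 66.199 = 16 a, giving a = 2.6905 m/s².

2.69 m/s²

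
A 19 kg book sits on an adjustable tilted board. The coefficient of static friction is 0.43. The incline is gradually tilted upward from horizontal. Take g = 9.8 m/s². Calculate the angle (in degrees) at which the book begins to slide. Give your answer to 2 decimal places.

23.27°

At the threshold of sliding, static friction is at its maximum μ_s N and exactly balances the weight component along the incline: mg sin θ = μ_s mg cos θ.
Hence tan θ = μ_s = 0.43, so θ = arctan(0.43) = 23.2677°.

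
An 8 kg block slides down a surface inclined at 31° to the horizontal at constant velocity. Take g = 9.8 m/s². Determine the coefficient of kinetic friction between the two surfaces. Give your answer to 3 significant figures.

At constant velocity the net force along the incline is zero: mg sin 31° = μ mg cos 31°.
So μ = tan 31° = 0.5150 / 0.8572 = 0.6008.

0.601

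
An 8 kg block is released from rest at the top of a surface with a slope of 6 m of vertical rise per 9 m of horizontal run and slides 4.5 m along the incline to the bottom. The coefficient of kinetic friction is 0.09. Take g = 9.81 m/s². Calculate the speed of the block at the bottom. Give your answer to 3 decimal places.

6.509 m/s

The weight component along the incline is mg sin 33.69° = 43.533 N and the normal force is N = mg cos 33.69° = 65.299 N.
Friction up the slope is f = μN = 0.09 × 65.299 = 5.877 N, so the net downslope force is 43.533 − 5.877 = 37.656 N and a = 37.656 / 8 = 4.7070 m/s².
Starting from rest over a distance of 4.5 m, v² = 2aL = 2 × 4.7070 × 4.5 = 42.3630, so v = 6.5087 m/s.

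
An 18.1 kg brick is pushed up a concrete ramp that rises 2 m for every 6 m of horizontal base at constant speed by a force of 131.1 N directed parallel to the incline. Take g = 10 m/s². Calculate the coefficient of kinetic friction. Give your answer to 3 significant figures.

At constant speed ΣF = 0 along the incline. The applied 131.1 N acts up the slope; the weight component mg sin 18.43° = 57.237 N and kinetic friction μN both act down the slope.
So 131.1 = 57.237 + μ × 171.712, giving μ = (131.1 − 57.237) / 171.712 = 0.4302.

0.430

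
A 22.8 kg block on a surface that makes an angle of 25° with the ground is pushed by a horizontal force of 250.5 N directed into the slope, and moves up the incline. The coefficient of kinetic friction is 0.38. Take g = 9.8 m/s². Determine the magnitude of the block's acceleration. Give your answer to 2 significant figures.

The horizontal push has components F cos 25° = 250.5 × 0.9063 = 227.028 N up the incline and F sin 25° = 250.5 × 0.4226 = 105.861 N pressing into the surface.
The normal force is therefore N = mg cos 25° + F sin 25° = 202.504 + 105.861 = 308.365 N, and kinetic friction down the slope is μN = 0.38 × 308.365 = 117.179 N.
Along the incline: F cos 25° − mg sin 25° − μN = ma, so 227.028 − 94.426 − 117.179 = 22.8 a, giving a = 0.6764 m/s².

0.68 m/s²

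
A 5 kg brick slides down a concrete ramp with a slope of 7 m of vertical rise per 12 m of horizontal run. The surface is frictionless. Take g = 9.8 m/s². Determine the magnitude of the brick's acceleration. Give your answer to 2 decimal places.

4.94 m/s²

Resolving the weight along the incline: the component pulling the brick down the slope is mg sin 30.26° = 5 × 9.8 × 0.5039 = 24.691 N, and the normal force is N = mg cos 30.26° = 5 × 9.8 × 0.8638 = 42.326 N.
With no friction the net force along the incline is 24.691 N, so a = g sin 30.26° = 24.691 / 5 = 4.9382 m/s².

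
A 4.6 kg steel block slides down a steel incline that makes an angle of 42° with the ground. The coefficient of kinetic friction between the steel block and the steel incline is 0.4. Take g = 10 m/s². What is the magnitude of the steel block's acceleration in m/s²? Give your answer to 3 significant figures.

Resolving the weight along the incline: the component pulling the steel block down the slope is mg sin 42° = 4.6 × 10 × 0.6691 = 30.779 N, and the normal force is N = mg cos 42° = 4.6 × 10 × 0.7431 = 34.183 N.
Kinetic friction acts up the slope with magnitude f = μN = 0.4 × 34.183 = 13.673 N.
Net force along the incline is 30.779 − 13.673 = 17.106 N, so a = 17.106 / 4.6 = 3.7187 m/s².

3.72 m/s²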